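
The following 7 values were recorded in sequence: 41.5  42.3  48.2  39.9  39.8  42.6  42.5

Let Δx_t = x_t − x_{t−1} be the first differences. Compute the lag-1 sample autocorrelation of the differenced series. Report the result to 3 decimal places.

First differences Δx: 0.8, 5.9, -8.3, -0.1, 2.8, -0.1
Mean of differences = 0.1667
Numerator Σ(Δx_t−Δx̄)(Δx_{t+1}−Δx̄) = -44.0578
Denominator Σ(Δx_t−Δx̄)² = 112.0333
r_1(Δx) = -44.0578 / 112.0333 = -0.393

-0.393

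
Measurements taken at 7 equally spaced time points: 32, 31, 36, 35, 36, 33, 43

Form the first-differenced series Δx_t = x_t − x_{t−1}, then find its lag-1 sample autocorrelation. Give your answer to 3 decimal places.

First differences Δx: -1, 5, -1, 1, -3, 10
Mean of differences = 1.8333
Numerator Σ(Δx_t−Δx̄)(Δx_{t+1}−Δx̄) = -51.0278
Denominator Σ(Δx_t−Δx̄)² = 116.8333
r_1(Δx) = -51.0278 / 116.8333 = -0.437

-0.437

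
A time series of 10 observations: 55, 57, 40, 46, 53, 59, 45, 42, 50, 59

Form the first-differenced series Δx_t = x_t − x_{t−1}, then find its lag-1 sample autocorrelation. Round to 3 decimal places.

First differences Δx: 2, -17, 6, 7, 6, -14, -3, 8, 9
Mean of differences = 0.4444
Numerator Σ(Δx_t−Δx̄)(Δx_{t+1}−Δx̄) = -43.0864
Denominator Σ(Δx_t−Δx̄)² = 762.2222
r_1(Δx) = -43.0864 / 762.2222 = -0.057

-0.057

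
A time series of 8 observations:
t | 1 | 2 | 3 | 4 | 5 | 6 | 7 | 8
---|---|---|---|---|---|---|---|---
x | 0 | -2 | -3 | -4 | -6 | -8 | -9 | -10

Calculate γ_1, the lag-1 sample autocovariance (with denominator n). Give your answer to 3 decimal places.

7.055

Mean x̄ = (0 − 2 − 3 − 4 − 6 − 8 − 9 − 10)/8 = -5.2500
Σ_{t=1}^{7}(x_t−x̄)(x_{t+1}−x̄) = 56.4375
γ_1 = 56.4375 / 8 = 7.055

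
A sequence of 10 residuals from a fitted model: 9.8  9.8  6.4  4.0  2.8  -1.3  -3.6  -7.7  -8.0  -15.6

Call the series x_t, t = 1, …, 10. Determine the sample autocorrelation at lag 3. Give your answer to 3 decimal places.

0.140

Mean x̄ = (9.8 + 9.8 + 6.4 + 4.0 + 2.8 − 1.3 − 3.6 − 7.7 − 8.0 − 15.6)/10 = -0.3400
Σ(x_t−x̄)(x_{t+3}−x̄) = (44.0076) + (31.8396) + (-6.4704) + (-14.1484) + (-23.1104) + (7.3536) + (49.7476) = 89.2192
Denominator Σ(x_t−x̄)² = 637.0240
r_3 = 89.2192 / 637.0240 = 0.140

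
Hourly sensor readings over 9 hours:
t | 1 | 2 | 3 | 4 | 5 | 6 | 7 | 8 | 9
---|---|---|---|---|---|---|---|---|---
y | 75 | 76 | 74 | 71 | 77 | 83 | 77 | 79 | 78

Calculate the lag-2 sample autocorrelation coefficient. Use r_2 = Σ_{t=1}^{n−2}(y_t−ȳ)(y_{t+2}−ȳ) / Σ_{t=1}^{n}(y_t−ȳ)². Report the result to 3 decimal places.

-0.147

Mean ȳ = (75 + 76 + 74 + 71 + 77 + 83 + 77 + 79 + 78)/9 = 76.6667
Σ(y_t−ȳ)(y_{t+2}−ȳ) = (4.4444) + (3.7778) + (-0.8889) + (-35.8889) + (0.1111) + (14.7778) + (0.4444) = -13.2222
Denominator Σ(y_t−ȳ)² = 90.0000
r_2 = -13.2222 / 90.0000 = -0.147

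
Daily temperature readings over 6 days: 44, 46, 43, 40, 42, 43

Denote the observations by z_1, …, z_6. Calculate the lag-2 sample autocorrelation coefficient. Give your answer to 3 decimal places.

-0.450

Mean z̄ = (44 + 46 + 43 + 40 + 42 + 43)/6 = 43.0000
Deviations from mean: 1.0000, 3.0000, 0.0000, -3.0000, -1.0000, 0.0000
Σ(z_t−z̄)(z_{t+2}−z̄) = (0.0000) + (-9.0000) + (0.0000) + (0.0000) = -9.0000
Denominator Σ(z_t−z̄)² = 20.0000
r_2 = -9.0000 / 20.0000 = -0.450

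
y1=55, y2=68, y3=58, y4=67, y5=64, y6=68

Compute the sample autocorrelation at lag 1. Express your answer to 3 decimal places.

-0.501

Mean ȳ = (55 + 68 + 58 + 67 + 64 + 68)/6 = 63.3333
Deviations from mean: -8.3333, 4.6667, -5.3333, 3.6667, 0.6667, 4.6667
Σ(y_t−ȳ)(y_{t+1}−ȳ) = (-38.8889) + (-24.8889) + (-19.5556) + (2.4444) + (3.1111) = -77.7778
Denominator Σ(y_t−ȳ)² = 155.3333
r_1 = -77.7778 / 155.3333 = -0.501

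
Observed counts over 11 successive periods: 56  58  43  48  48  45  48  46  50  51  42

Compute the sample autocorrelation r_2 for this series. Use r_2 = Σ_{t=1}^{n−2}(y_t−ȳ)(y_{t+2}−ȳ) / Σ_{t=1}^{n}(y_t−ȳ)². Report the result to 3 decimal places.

Mean ȳ = (56 + 58 + 43 + 48 + 48 + 45 + 48 + 46 + 50 + 51 + 42)/11 = 48.6364
Numerator Σ_{t=1}^{9}(y_t−ȳ)(y_{t+2}−ȳ) = -47.7190
Denominator Σ(y_t−ȳ)² = 246.5455
r_2 = -47.7190 / 246.5455 = -0.194

-0.194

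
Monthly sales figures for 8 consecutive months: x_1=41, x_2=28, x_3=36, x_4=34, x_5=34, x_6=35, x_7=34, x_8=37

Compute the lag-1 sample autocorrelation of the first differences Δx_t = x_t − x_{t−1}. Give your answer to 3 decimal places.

-0.492

First differences Δx: -13, 8, -2, 0, 1, -1, 3
Mean of differences = -0.5714
Numerator Σ(Δx_t−Δx̄)(Δx_{t+1}−Δx̄) = -120.8980
Denominator Σ(Δx_t−Δx̄)² = 245.7143
r_1(Δx) = -120.8980 / 245.7143 = -0.492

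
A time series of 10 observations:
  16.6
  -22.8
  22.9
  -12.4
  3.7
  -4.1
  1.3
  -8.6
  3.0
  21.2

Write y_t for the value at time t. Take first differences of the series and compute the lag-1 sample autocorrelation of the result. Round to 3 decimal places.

First differences Δy: -39.4, 45.7, -35.3, 16.1, -7.8, 5.4, -9.9, 11.6, 18.2
Mean of differences = 0.5111
Numerator Σ(Δy_t−Δȳ)(Δy_{t+1}−Δȳ) = -4120.4479
Denominator Σ(Δy_t−Δȳ)² = 5797.6089
r_1(Δy) = -4120.4479 / 5797.6089 = -0.711

-0.711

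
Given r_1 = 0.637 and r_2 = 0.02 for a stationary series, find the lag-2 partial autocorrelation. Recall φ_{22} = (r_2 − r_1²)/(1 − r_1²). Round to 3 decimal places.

-0.649

φ_{22} = (r_2 − r_1²) / (1 − r_1²)
r_1² = (0.637)² = 0.405769
Numerator = 0.02 − 0.4058 = -0.3858; denominator = 1 − 0.4058 = 0.5942
φ_{22} = -0.3858 / 0.5942 = -0.649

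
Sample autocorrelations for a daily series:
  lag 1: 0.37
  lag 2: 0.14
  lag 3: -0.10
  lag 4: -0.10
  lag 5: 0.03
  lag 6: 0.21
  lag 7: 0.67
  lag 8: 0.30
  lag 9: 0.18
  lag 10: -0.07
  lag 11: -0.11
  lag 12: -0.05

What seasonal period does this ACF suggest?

The largest autocorrelation is r_7 = 0.67; the remaining lags stay at or below 0.37. The elevated value at lag 1 (0.37), dropping to 0.14 at lag 2, reflects decaying short-term dependence rather than seasonality.
The dominant spike at lag 7 indicates a seasonal period of 7.

7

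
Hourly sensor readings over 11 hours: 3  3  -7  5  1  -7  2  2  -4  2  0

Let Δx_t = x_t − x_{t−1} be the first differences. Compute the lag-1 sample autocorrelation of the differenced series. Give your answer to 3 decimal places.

-0.534

First differences Δx: 0, -10, 12, -4, -8, 9, 0, -6, 6, -2
Mean of differences = -0.3000
Numerator Σ(Δx_t−Δx̄)(Δx_{t+1}−Δx̄) = -256.3900
Denominator Σ(Δx_t−Δx̄)² = 480.1000
r_1(Δx) = -256.3900 / 480.1000 = -0.534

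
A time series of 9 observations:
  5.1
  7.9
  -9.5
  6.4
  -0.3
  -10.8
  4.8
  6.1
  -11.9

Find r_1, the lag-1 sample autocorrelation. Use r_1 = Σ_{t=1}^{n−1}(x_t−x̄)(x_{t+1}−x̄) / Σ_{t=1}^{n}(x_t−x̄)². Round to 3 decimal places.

-0.350

Mean x̄ = (5.1 + 7.9 − 9.5 + 6.4 − 0.3 − 10.8 + 4.8 + 6.1 − 11.9)/9 = -0.2444
Numerator Σ_{t=1}^{8}(x_t−x̄)(x_{t+1}−x̄) = -188.3253
Denominator Σ(x_t−x̄)² = 537.6822
r_1 = -188.3253 / 537.6822 = -0.350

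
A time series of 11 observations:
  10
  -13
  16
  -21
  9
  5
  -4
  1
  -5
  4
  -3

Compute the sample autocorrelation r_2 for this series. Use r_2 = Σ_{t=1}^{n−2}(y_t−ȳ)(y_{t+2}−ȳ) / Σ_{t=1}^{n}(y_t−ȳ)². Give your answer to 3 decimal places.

0.422

Mean ȳ = (10 − 13 + 16 − 21 + 9 + 5 − 4 + 1 − 5 + 4 − 3)/11 = -0.0909
Numerator Σ_{t=1}^{9}(y_t−ȳ)(y_{t+2}−ȳ) = 480.0744
Denominator Σ(y_t−ȳ)² = 1138.9091
r_2 = 480.0744 / 1138.9091 = 0.422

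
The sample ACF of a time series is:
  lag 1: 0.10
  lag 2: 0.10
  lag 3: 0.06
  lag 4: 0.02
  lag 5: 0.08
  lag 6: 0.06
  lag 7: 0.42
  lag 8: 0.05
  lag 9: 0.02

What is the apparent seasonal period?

The largest autocorrelation is r_7 = 0.42; the remaining lags stay at or below 0.10.
The dominant spike at lag 7 indicates a seasonal period of 7.

7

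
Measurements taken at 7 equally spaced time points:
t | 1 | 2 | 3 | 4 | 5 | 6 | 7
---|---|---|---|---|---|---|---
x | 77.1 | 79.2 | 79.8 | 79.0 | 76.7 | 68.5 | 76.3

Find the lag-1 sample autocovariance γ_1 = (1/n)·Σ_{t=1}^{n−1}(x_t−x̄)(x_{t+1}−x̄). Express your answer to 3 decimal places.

2.735

Mean x̄ = (77.1 + 79.2 + 79.8 + 79.0 + 76.7 + 68.5 + 76.3)/7 = 76.6571
Deviations: 0.4429, 2.5429, 3.1429, 2.3429, 0.0429, -8.1571, -0.3571
Σ_{t=1}^{6}(x_t−x̄)(x_{t+1}−x̄) = 19.1453
γ_1 = 19.1453 / 7 = 2.735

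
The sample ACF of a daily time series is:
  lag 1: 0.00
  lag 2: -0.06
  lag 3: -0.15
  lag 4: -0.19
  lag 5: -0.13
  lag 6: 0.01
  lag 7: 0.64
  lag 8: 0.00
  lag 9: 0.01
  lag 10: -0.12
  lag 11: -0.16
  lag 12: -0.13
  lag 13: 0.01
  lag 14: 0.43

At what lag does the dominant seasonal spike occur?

7

The largest autocorrelation is r_7 = 0.64, with a weaker echo at lag 14 (0.43); the remaining lags stay at or below 0.01.
The dominant spike at lag 7 indicates a seasonal period of 7.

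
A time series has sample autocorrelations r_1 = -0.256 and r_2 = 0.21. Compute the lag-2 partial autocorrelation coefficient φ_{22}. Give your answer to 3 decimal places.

0.155

φ_{22} = (r_2 − r_1²) / (1 − r_1²)
r_1² = (-0.256)² = 0.065536
Numerator = 0.21 − 0.0655 = 0.1445; denominator = 1 − 0.0655 = 0.9345
φ_{22} = 0.1445 / 0.9345 = 0.155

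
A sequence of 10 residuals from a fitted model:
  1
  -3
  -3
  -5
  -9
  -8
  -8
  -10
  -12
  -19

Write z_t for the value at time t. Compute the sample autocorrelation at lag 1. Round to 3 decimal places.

Mean z̄ = (1 − 3 − 3 − 5 − 9 − 8 − 8 − 10 − 12 − 19)/10 = -7.6000
Numerator Σ_{t=1}^{9}(z_t−z̄)(z_{t+1}−z̄) = 131.4400
Denominator Σ(z_t−z̄)² = 280.4000
r_1 = 131.4400 / 280.4000 = 0.469

0.469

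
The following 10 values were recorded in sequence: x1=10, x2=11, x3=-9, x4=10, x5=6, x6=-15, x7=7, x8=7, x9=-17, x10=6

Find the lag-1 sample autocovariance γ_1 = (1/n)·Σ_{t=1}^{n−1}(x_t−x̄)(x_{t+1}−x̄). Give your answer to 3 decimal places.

Mean x̄ = (10 + 11 − 9 + 10 + 6 − 15 + 7 + 7 − 17 + 6)/10 = 1.6000
Σ_{t=1}^{9}(x_t−x̄)(x_{t+1}−x̄) = -388.5600
γ_1 = -388.5600 / 10 = -38.856

-38.856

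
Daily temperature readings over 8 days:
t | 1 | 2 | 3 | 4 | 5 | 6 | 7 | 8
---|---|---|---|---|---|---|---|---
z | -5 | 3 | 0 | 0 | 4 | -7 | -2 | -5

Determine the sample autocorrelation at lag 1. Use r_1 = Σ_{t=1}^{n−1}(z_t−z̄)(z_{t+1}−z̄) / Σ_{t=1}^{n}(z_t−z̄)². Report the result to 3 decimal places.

Mean z̄ = (-5 + 3 + 0 + 0 + 4 − 7 − 2 − 5)/8 = -1.5000
Deviations from mean: -3.5000, 4.5000, 1.5000, 1.5000, 5.5000, -5.5000, -0.5000, -3.5000
Σ(z_t−z̄)(z_{t+1}−z̄) = (-15.7500) + (6.7500) + (2.2500) + (8.2500) + (-30.2500) + (2.7500) + (1.7500) = -24.2500
Denominator Σ(z_t−z̄)² = 110.0000
r_1 = -24.2500 / 110.0000 = -0.220

-0.220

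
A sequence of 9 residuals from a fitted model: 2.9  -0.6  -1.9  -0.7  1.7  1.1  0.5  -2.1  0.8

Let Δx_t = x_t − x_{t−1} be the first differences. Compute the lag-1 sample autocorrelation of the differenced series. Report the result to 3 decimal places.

-0.045

First differences Δx: -3.5, -1.3, 1.2, 2.4, -0.6, -0.6, -2.6, 2.9
Mean of differences = -0.2625
Numerator Σ(Δx_t−Δx̄)(Δx_{t+1}−Δx̄) = -1.6527
Denominator Σ(Δx_t−Δx̄)² = 36.4788
r_1(Δx) = -1.6527 / 36.4788 = -0.045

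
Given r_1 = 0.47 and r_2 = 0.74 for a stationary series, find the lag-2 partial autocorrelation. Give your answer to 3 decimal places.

0.666

φ_{22} = (r_2 − r_1²) / (1 − r_1²)
r_1² = (0.47)² = 0.2209
Numerator = 0.74 − 0.2209 = 0.5191; denominator = 1 − 0.2209 = 0.7791
φ_{22} = 0.5191 / 0.7791 = 0.666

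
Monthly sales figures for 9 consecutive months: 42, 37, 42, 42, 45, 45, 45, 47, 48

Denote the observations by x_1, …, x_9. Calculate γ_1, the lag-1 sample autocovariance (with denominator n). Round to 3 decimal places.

5.025

Mean x̄ = (42 + 37 + 42 + 42 + 45 + 45 + 45 + 47 + 48)/9 = 43.6667
Σ_{t=1}^{8}(x_t−x̄)(x_{t+1}−x̄) = 45.2222
γ_1 = 45.2222 / 9 = 5.025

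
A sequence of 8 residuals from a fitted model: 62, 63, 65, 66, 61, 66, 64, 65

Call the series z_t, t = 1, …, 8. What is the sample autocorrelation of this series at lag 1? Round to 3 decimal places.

Mean z̄ = (62 + 63 + 65 + 66 + 61 + 66 + 64 + 65)/8 = 64.0000
Deviations from mean: -2.0000, -1.0000, 1.0000, 2.0000, -3.0000, 2.0000, 0.0000, 1.0000
Numerator Σ_{t=1}^{7}(z_t−z̄)(z_{t+1}−z̄) = -9.0000
Denominator Σ(z_t−z̄)² = 24.0000
r_1 = -9.0000 / 24.0000 = -0.375

-0.375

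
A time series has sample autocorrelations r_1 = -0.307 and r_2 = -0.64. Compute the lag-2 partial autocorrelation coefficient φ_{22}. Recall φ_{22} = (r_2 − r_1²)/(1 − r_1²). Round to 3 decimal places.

φ_{22} = (r_2 − r_1²) / (1 − r_1²)
r_1² = (-0.307)² = 0.094249
Numerator = -0.64 − 0.0942 = -0.7342; denominator = 1 − 0.0942 = 0.9058
φ_{22} = -0.7342 / 0.9058 = -0.811

-0.811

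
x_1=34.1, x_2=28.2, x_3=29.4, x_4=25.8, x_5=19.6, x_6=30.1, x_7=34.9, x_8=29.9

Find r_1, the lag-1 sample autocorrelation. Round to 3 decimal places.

Mean x̄ = (34.1 + 28.2 + 29.4 + 25.8 + 19.6 + 30.1 + 34.9 + 29.9)/8 = 29.0000
Deviations from mean: 5.1000, -0.8000, 0.4000, -3.2000, -9.4000, 1.1000, 5.9000, 0.9000
Σ(x_t−x̄)(x_{t+1}−x̄) = (-4.0800) + (-0.3200) + (-1.2800) + (30.0800) + (-10.3400) + (6.4900) + (5.3100) = 25.8600
Denominator Σ(x_t−x̄)² = 162.2400
r_1 = 25.8600 / 162.2400 = 0.159

0.159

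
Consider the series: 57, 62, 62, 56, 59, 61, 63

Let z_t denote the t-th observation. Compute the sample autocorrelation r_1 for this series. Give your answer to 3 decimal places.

-0.091

Mean z̄ = (57 + 62 + 62 + 56 + 59 + 61 + 63)/7 = 60.0000
Deviations from mean: -3.0000, 2.0000, 2.0000, -4.0000, -1.0000, 1.0000, 3.0000
Numerator Σ_{t=1}^{6}(z_t−z̄)(z_{t+1}−z̄) = -4.0000
Denominator Σ(z_t−z̄)² = 44.0000
r_1 = -4.0000 / 44.0000 = -0.091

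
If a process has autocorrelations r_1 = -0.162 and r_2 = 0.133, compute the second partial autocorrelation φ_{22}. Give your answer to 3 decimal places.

φ_{22} = (r_2 − r_1²) / (1 − r_1²)
r_1² = (-0.162)² = 0.026244
Numerator = 0.133 − 0.0262 = 0.1068; denominator = 1 − 0.0262 = 0.9738
φ_{22} = 0.1068 / 0.9738 = 0.110

0.110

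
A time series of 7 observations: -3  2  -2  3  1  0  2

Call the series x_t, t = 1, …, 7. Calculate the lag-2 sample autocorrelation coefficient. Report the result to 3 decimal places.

0.363

Mean x̄ = (-3 + 2 − 2 + 3 + 1 + 0 + 2)/7 = 0.4286
Deviations from mean: -3.4286, 1.5714, -2.4286, 2.5714, 0.5714, -0.4286, 1.5714
Σ(x_t−x̄)(x_{t+2}−x̄) = (8.3265) + (4.0408) + (-1.3878) + (-1.1020) + (0.8980) = 10.7755
Denominator Σ(x_t−x̄)² = 29.7143
r_2 = 10.7755 / 29.7143 = 0.363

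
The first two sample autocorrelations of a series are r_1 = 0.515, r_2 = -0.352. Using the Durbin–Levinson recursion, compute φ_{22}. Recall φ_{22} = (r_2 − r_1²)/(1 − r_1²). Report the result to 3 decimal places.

φ_{22} = (r_2 − r_1²) / (1 − r_1²)
r_1² = (0.515)² = 0.265225
Numerator = -0.352 − 0.2652 = -0.6172; denominator = 1 − 0.2652 = 0.7348
φ_{22} = -0.6172 / 0.7348 = -0.840

-0.840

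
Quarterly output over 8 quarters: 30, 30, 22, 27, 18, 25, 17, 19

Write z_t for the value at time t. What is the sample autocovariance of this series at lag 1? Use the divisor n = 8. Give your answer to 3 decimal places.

Mean z̄ = (30 + 30 + 22 + 27 + 18 + 25 + 17 + 19)/8 = 23.5000
Deviations: 6.5000, 6.5000, -1.5000, 3.5000, -5.5000, 1.5000, -6.5000, -4.5000
Σ_{t=1}^{7}(z_t−z̄)(z_{t+1}−z̄) = 19.2500
γ_1 = 19.2500 / 8 = 2.406

2.406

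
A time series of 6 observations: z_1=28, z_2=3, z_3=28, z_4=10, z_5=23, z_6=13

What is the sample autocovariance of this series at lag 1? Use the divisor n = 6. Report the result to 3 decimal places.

-74.875

Mean z̄ = (28 + 3 + 28 + 10 + 23 + 13)/6 = 17.5000
Σ_{t=1}^{5}(z_t−z̄)(z_{t+1}−z̄) = -449.2500
γ_1 = -449.2500 / 6 = -74.875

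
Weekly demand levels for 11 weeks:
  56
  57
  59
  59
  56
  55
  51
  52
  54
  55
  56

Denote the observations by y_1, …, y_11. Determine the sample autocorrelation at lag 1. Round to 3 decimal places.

0.692

Mean ȳ = (56 + 57 + 59 + 59 + 56 + 55 + 51 + 52 + 54 + 55 + 56)/11 = 55.4545
Numerator Σ_{t=1}^{10}(y_t−ȳ)(y_{t+1}−ȳ) = 43.4298
Denominator Σ(y_t−ȳ)² = 62.7273
r_1 = 43.4298 / 62.7273 = 0.692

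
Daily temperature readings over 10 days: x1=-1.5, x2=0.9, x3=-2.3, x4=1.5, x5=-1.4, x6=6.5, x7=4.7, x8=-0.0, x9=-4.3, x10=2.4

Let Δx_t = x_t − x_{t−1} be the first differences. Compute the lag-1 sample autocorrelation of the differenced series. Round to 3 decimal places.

-0.351

First differences Δx: 2.4, -3.2, 3.8, -2.9, 7.9, -1.8, -4.7, -4.3, 6.7
Mean of differences = 0.4333
Numerator Σ(Δx_t−Δx̄)(Δx_{t+1}−Δx̄) = -66.0644
Denominator Σ(Δx_t−Δx̄)² = 188.2800
r_1(Δx) = -66.0644 / 188.2800 = -0.351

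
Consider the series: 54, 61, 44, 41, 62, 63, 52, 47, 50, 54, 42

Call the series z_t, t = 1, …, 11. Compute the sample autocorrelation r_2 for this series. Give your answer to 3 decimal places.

Mean z̄ = (54 + 61 + 44 + 41 + 62 + 63 + 52 + 47 + 50 + 54 + 42)/11 = 51.8182
Numerator Σ_{t=1}^{9}(z_t−z̄)(z_{t+2}−z̄) = -361.9752
Denominator Σ(z_t−z̄)² = 623.6364
r_2 = -361.9752 / 623.6364 = -0.580

-0.580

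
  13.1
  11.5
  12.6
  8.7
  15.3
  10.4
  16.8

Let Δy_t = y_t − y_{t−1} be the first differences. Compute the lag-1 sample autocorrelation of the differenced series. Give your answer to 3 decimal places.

First differences Δy: -1.6, 1.1, -3.9, 6.6, -4.9, 6.4
Mean of differences = 0.6167
Numerator Σ(Δy_t−Δȳ)(Δy_{t+1}−Δȳ) = -95.1919
Denominator Σ(Δy_t−Δȳ)² = 125.2283
r_1(Δy) = -95.1919 / 125.2283 = -0.760

-0.760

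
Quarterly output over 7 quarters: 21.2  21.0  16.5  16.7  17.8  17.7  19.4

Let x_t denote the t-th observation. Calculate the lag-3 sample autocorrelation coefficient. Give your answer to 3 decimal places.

Mean x̄ = (21.2 + 21.0 + 16.5 + 16.7 + 17.8 + 17.7 + 19.4)/7 = 18.6143
Σ(x_t−x̄)(x_{t+3}−x̄) = (-4.9498) + (-1.9427) + (1.9331) + (-1.5041) = -6.4635
Denominator Σ(x_t−x̄)² = 22.6286
r_3 = -6.4635 / 22.6286 = -0.286

-0.286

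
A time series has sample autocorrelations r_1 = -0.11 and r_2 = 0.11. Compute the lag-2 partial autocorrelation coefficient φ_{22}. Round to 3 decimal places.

φ_{22} = (r_2 − r_1²) / (1 − r_1²)
r_1² = (-0.11)² = 0.0121
Numerator = 0.11 − 0.0121 = 0.0979; denominator = 1 − 0.0121 = 0.9879
φ_{22} = 0.0979 / 0.9879 = 0.099

0.099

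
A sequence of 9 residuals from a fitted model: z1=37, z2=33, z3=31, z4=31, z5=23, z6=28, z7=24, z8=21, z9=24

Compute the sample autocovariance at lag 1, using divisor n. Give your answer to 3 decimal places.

Mean z̄ = (37 + 33 + 31 + 31 + 23 + 28 + 24 + 21 + 24)/9 = 28.0000
Σ_{t=1}^{8}(z_t−z̄)(z_{t+1}−z̄) = 110.0000
γ_1 = 110.0000 / 9 = 12.222

12.222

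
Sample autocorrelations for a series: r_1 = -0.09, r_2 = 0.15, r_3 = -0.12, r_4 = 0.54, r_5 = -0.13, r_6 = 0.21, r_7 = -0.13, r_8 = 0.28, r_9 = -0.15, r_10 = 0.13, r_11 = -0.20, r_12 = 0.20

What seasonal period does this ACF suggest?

4

The largest autocorrelation is r_4 = 0.54, with a weaker echo at lag 8 (0.28); the remaining lags stay at or below 0.21.
The dominant spike at lag 4 indicates a seasonal period of 4.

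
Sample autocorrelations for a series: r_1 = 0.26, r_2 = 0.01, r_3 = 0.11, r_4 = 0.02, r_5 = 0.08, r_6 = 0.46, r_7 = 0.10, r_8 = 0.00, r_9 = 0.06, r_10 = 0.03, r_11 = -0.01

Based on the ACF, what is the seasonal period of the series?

6

The largest autocorrelation is r_6 = 0.46; the remaining lags stay at or below 0.26. The elevated value at lag 1 (0.26), dropping to 0.01 at lag 2, reflects decaying short-term dependence rather than seasonality.
The dominant spike at lag 6 indicates a seasonal period of 6.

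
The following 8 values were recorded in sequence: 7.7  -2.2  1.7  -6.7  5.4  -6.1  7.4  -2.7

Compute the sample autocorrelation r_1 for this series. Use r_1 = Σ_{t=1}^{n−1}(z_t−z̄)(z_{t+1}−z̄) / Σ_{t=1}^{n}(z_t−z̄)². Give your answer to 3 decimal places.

Mean z̄ = (7.7 − 2.2 + 1.7 − 6.7 + 5.4 − 6.1 + 7.4 − 2.7)/8 = 0.5625
Numerator Σ_{t=1}^{7}(z_t−z̄)(z_{t+1}−z̄) = -166.3452
Denominator Σ(z_t−z̄)² = 237.7988
r_1 = -166.3452 / 237.7988 = -0.700

-0.700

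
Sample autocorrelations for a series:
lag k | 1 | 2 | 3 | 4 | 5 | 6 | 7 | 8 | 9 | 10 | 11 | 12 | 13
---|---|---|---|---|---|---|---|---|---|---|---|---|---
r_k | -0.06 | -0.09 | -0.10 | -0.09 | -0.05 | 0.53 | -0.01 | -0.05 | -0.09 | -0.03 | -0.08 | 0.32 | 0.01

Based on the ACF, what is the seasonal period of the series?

6

The largest autocorrelation is r_6 = 0.53, with a weaker echo at lag 12 (0.32); the remaining lags stay at or below 0.01.
The dominant spike at lag 6 indicates a seasonal period of 6.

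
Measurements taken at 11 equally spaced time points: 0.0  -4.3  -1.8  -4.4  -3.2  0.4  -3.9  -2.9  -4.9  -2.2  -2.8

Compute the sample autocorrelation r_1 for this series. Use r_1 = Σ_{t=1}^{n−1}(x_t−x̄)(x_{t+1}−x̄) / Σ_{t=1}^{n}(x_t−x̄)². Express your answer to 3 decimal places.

Mean x̄ = (0.0 − 4.3 − 1.8 − 4.4 − 3.2 + 0.4 − 3.9 − 2.9 − 4.9 − 2.2 − 2.8)/11 = -2.7273
Numerator Σ_{t=1}^{10}(x_t−x̄)(x_{t+1}−x̄) = -12.2598
Denominator Σ(x_t−x̄)² = 29.9818
r_1 = -12.2598 / 29.9818 = -0.409

-0.409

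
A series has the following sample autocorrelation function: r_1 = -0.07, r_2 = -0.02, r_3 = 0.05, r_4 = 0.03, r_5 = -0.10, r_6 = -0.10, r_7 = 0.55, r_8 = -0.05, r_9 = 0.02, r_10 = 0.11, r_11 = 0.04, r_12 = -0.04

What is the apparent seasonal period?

The largest autocorrelation is r_7 = 0.55; the remaining lags stay at or below 0.11.
The dominant spike at lag 7 indicates a seasonal period of 7.

7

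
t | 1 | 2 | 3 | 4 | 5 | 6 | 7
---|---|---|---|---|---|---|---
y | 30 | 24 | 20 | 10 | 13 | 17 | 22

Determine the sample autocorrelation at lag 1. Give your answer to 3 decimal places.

Mean ȳ = (30 + 24 + 20 + 10 + 13 + 17 + 22)/7 = 19.4286
Deviations from mean: 10.5714, 4.5714, 0.5714, -9.4286, -6.4286, -2.4286, 2.5714
Numerator Σ_{t=1}^{6}(y_t−ȳ)(y_{t+1}−ȳ) = 115.5306
Denominator Σ(y_t−ȳ)² = 275.7143
r_1 = 115.5306 / 275.7143 = 0.419

0.419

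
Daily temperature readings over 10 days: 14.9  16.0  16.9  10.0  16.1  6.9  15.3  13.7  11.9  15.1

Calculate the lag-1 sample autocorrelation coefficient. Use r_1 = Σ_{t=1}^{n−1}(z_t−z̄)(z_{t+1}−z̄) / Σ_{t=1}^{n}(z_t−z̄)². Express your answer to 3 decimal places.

Mean z̄ = (14.9 + 16.0 + 16.9 + 10.0 + 16.1 + 6.9 + 15.3 + 13.7 + 11.9 + 15.1)/10 = 13.6800
Numerator Σ_{t=1}^{9}(z_t−z̄)(z_{t+1}−z̄) = -40.3764
Denominator Σ(z_t−z̄)² = 90.4160
r_1 = -40.3764 / 90.4160 = -0.447

-0.447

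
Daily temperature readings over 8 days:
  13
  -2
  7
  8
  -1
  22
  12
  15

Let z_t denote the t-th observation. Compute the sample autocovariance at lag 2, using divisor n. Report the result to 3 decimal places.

7.234

Mean z̄ = (13 − 2 + 7 + 8 − 1 + 22 + 12 + 15)/8 = 9.2500
Deviations: 3.7500, -11.2500, -2.2500, -1.2500, -10.2500, 12.7500, 2.7500, 5.7500
Σ_{t=1}^{6}(z_t−z̄)(z_{t+2}−z̄) = 57.8750
γ_2 = 57.8750 / 8 = 7.234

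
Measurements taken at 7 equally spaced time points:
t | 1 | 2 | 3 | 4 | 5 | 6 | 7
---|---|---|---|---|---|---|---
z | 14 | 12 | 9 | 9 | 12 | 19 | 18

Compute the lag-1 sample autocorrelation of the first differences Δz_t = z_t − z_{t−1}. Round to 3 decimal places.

0.215

First differences Δz: -2, -3, 0, 3, 7, -1
Mean of differences = 0.6667
Numerator Σ(Δz_t−Δz̄)(Δz_{t+1}−Δz̄) = 14.8889
Denominator Σ(Δz_t−Δz̄)² = 69.3333
r_1(Δz) = 14.8889 / 69.3333 = 0.215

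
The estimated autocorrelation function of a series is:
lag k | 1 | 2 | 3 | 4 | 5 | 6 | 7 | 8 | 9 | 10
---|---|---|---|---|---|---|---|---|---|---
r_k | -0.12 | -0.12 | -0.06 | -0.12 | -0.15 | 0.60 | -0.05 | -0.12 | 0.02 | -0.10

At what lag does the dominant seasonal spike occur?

6

The largest autocorrelation is r_6 = 0.60; the remaining lags stay at or below 0.02.
The dominant spike at lag 6 indicates a seasonal period of 6.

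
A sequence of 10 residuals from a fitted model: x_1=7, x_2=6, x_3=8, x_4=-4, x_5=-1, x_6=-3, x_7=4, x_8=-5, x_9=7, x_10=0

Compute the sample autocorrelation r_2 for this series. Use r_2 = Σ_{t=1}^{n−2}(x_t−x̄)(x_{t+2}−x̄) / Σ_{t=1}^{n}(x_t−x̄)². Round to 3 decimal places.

0.304

Mean x̄ = (7 + 6 + 8 − 4 − 1 − 3 + 4 − 5 + 7 + 0)/10 = 1.9000
Numerator Σ_{t=1}^{8}(x_t−x̄)(x_{t+2}−x̄) = 69.6800
Denominator Σ(x_t−x̄)² = 228.9000
r_2 = 69.6800 / 228.9000 = 0.304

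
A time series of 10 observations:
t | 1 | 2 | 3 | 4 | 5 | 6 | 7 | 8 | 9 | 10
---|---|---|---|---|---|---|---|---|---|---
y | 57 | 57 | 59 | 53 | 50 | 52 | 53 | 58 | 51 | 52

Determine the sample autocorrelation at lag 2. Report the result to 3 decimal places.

Mean ȳ = (57 + 57 + 59 + 53 + 50 + 52 + 53 + 58 + 51 + 52)/10 = 54.2000
Numerator Σ_{t=1}^{8}(y_t−ȳ)(y_{t+2}−ȳ) = -15.2800
Denominator Σ(y_t−ȳ)² = 93.6000
r_2 = -15.2800 / 93.6000 = -0.163

-0.163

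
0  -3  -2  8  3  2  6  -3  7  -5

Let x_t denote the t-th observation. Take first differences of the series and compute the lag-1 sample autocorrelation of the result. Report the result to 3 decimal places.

First differences Δx: -3, 1, 10, -5, -1, 4, -9, 10, -12
Mean of differences = -0.5556
Numerator Σ(Δx_t−Δx̄)(Δx_{t+1}−Δx̄) = -282.7531
Denominator Σ(Δx_t−Δx̄)² = 474.2222
r_1(Δx) = -282.7531 / 474.2222 = -0.596

-0.596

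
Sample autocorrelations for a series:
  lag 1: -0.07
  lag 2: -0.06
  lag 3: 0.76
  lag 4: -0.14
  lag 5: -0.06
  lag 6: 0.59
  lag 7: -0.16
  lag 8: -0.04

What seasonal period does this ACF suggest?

3

The largest autocorrelation is r_3 = 0.76, with a weaker echo at lag 6 (0.59); the remaining lags stay at or below -0.04.
The dominant spike at lag 3 indicates a seasonal period of 3.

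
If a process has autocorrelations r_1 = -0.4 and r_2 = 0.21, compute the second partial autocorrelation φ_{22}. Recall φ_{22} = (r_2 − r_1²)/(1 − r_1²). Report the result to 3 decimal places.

0.060

φ_{22} = (r_2 − r_1²) / (1 − r_1²)
r_1² = (-0.4)² = 0.16
Numerator = 0.21 − 0.1600 = 0.0500; denominator = 1 − 0.1600 = 0.8400
φ_{22} = 0.0500 / 0.8400 = 0.060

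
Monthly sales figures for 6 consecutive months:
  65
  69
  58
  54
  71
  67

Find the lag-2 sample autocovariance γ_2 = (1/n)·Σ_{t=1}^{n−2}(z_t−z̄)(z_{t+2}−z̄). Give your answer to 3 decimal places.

Mean z̄ = (65 + 69 + 58 + 54 + 71 + 67)/6 = 64.0000
Deviations: 1.0000, 5.0000, -6.0000, -10.0000, 7.0000, 3.0000
Σ_{t=1}^{4}(z_t−z̄)(z_{t+2}−z̄) = -128.0000
γ_2 = -128.0000 / 6 = -21.333

-21.333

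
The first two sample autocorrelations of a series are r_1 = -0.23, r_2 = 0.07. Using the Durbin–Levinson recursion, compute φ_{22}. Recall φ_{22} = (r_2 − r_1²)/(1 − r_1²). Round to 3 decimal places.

φ_{22} = (r_2 − r_1²) / (1 − r_1²)
r_1² = (-0.23)² = 0.0529
Numerator = 0.07 − 0.0529 = 0.0171; denominator = 1 − 0.0529 = 0.9471
φ_{22} = 0.0171 / 0.9471 = 0.018

0.018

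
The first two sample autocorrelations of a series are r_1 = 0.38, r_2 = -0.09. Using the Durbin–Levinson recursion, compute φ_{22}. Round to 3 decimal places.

-0.274

φ_{22} = (r_2 − r_1²) / (1 − r_1²)
r_1² = (0.38)² = 0.1444
Numerator = -0.09 − 0.1444 = -0.2344; denominator = 1 − 0.1444 = 0.8556
φ_{22} = -0.2344 / 0.8556 = -0.274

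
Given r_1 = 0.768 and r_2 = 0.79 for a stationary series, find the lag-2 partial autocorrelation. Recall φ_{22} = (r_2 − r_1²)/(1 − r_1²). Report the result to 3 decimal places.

φ_{22} = (r_2 − r_1²) / (1 − r_1²)
r_1² = (0.768)² = 0.589824
Numerator = 0.79 − 0.5898 = 0.2002; denominator = 1 − 0.5898 = 0.4102
φ_{22} = 0.2002 / 0.4102 = 0.488

0.488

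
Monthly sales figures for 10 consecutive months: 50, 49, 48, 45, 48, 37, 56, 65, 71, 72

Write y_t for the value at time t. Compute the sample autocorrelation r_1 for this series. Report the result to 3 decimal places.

Mean ȳ = (50 + 49 + 48 + 45 + 48 + 37 + 56 + 65 + 71 + 72)/10 = 54.1000
Numerator Σ_{t=1}^{9}(y_t−ȳ)(y_{t+1}−ȳ) = 742.2900
Denominator Σ(y_t−ȳ)² = 1220.9000
r_1 = 742.2900 / 1220.9000 = 0.608

0.608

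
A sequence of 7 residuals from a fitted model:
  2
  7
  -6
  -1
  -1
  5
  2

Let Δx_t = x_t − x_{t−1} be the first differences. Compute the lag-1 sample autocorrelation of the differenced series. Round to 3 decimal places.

-0.561

First differences Δx: 5, -13, 5, 0, 6, -3
Mean of differences = 0.0000
Numerator Σ(Δx_t−Δx̄)(Δx_{t+1}−Δx̄) = -148.0000
Denominator Σ(Δx_t−Δx̄)² = 264.0000
r_1(Δx) = -148.0000 / 264.0000 = -0.561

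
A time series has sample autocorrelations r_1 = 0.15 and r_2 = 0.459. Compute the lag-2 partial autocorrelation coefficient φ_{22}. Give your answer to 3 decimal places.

0.447

φ_{22} = (r_2 − r_1²) / (1 − r_1²)
r_1² = (0.15)² = 0.0225
Numerator = 0.459 − 0.0225 = 0.4365; denominator = 1 − 0.0225 = 0.9775
φ_{22} = 0.4365 / 0.9775 = 0.447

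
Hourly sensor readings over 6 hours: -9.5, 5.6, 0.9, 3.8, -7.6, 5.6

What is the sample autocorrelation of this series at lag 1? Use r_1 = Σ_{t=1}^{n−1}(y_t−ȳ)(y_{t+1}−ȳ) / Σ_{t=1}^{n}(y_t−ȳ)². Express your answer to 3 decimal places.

Mean ȳ = (-9.5 + 5.6 + 0.9 + 3.8 − 7.6 + 5.6)/6 = -0.2000
Deviations from mean: -9.3000, 5.8000, 1.1000, 4.0000, -7.4000, 5.8000
Numerator Σ_{t=1}^{5}(y_t−ȳ)(y_{t+1}−ȳ) = -115.6800
Denominator Σ(y_t−ȳ)² = 225.7400
r_1 = -115.6800 / 225.7400 = -0.512

-0.512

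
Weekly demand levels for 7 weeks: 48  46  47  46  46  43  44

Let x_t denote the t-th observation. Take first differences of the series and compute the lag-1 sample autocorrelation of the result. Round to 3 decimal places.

-0.633

First differences Δx: -2, 1, -1, 0, -3, 1
Mean of differences = -0.6667
Numerator Σ(Δx_t−Δx̄)(Δx_{t+1}−Δx̄) = -8.4444
Denominator Σ(Δx_t−Δx̄)² = 13.3333
r_1(Δx) = -8.4444 / 13.3333 = -0.633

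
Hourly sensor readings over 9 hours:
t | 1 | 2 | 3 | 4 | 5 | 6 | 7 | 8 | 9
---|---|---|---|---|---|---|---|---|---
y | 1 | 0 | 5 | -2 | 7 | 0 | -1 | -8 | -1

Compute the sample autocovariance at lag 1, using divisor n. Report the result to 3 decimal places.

Mean ȳ = (1 + 0 + 5 − 2 + 7 + 0 − 1 − 8 − 1)/9 = 0.1111
Σ_{t=1}^{8}(y_t−ȳ)(y_{t+1}−ȳ) = -8.1235
γ_1 = -8.1235 / 9 = -0.903

-0.903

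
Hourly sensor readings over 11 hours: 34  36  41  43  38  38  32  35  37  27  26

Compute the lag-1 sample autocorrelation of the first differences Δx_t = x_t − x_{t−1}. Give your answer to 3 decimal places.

-0.098

First differences Δx: 2, 5, 2, -5, 0, -6, 3, 2, -10, -1
Mean of differences = -0.8000
Numerator Σ(Δx_t−Δx̄)(Δx_{t+1}−Δx̄) = -19.8400
Denominator Σ(Δx_t−Δx̄)² = 201.6000
r_1(Δx) = -19.8400 / 201.6000 = -0.098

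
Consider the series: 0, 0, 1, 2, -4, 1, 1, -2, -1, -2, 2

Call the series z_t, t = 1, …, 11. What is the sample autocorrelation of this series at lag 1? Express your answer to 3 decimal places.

-0.330

Mean z̄ = (0 + 0 + 1 + 2 − 4 + 1 + 1 − 2 − 1 − 2 + 2)/11 = -0.1818
Numerator Σ_{t=1}^{10}(z_t−z̄)(z_{t+1}−z̄) = -11.7603
Denominator Σ(z_t−z̄)² = 35.6364
r_1 = -11.7603 / 35.6364 = -0.330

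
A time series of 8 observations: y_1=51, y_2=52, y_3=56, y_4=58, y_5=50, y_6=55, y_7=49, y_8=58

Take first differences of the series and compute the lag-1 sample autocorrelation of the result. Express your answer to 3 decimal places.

First differences Δy: 1, 4, 2, -8, 5, -6, 9
Mean of differences = 1.0000
Numerator Σ(Δy_t−Δȳ)(Δy_{t+1}−Δȳ) = -126.0000
Denominator Σ(Δy_t−Δȳ)² = 220.0000
r_1(Δy) = -126.0000 / 220.0000 = -0.573

-0.573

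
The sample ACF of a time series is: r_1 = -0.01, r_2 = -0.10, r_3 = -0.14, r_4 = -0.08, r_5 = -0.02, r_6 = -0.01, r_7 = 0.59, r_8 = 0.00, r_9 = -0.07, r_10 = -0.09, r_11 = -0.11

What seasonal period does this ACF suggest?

The largest autocorrelation is r_7 = 0.59; the remaining lags stay at or below 0.00.
The dominant spike at lag 7 indicates a seasonal period of 7.

7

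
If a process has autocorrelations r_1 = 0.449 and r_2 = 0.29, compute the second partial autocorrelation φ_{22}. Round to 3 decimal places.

0.111

φ_{22} = (r_2 − r_1²) / (1 − r_1²)
r_1² = (0.449)² = 0.201601
Numerator = 0.29 − 0.2016 = 0.0884; denominator = 1 − 0.2016 = 0.7984
φ_{22} = 0.0884 / 0.7984 = 0.111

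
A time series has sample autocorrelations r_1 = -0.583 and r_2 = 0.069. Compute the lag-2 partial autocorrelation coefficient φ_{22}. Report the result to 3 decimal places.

-0.410

φ_{22} = (r_2 − r_1²) / (1 − r_1²)
r_1² = (-0.583)² = 0.339889
Numerator = 0.069 − 0.3399 = -0.2709; denominator = 1 − 0.3399 = 0.6601
φ_{22} = -0.2709 / 0.6601 = -0.410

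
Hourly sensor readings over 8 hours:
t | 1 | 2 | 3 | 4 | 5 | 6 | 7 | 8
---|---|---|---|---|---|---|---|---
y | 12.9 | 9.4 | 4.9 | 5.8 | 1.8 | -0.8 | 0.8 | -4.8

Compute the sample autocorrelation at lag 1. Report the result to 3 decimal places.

0.458

Mean ȳ = (12.9 + 9.4 + 4.9 + 5.8 + 1.8 − 0.8 + 0.8 − 4.8)/8 = 3.7500
Deviations from mean: 9.1500, 5.6500, 1.1500, 2.0500, -1.9500, -4.5500, -2.9500, -8.5500
Σ(y_t−ȳ)(y_{t+1}−ȳ) = (51.6975) + (6.4975) + (2.3575) + (-3.9975) + (8.8725) + (13.4225) + (25.2225) = 104.0725
Denominator Σ(y_t−ȳ)² = 227.4800
r_1 = 104.0725 / 227.4800 = 0.458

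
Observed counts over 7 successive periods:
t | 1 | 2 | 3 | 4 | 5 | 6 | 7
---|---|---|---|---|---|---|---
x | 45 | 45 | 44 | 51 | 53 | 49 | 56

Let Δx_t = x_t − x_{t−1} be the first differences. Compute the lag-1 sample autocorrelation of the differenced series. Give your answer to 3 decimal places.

-0.402

First differences Δx: 0, -1, 7, 2, -4, 7
Mean of differences = 1.8333
Numerator Σ(Δx_t−Δx̄)(Δx_{t+1}−Δx̄) = -39.6944
Denominator Σ(Δx_t−Δx̄)² = 98.8333
r_1(Δx) = -39.6944 / 98.8333 = -0.402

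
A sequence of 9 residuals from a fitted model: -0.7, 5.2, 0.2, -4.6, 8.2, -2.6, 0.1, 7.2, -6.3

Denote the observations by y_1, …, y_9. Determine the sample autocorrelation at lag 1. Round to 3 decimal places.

Mean ȳ = (-0.7 + 5.2 + 0.2 − 4.6 + 8.2 − 2.6 + 0.1 + 7.2 − 6.3)/9 = 0.7444
Numerator Σ_{t=1}^{8}(y_t−ȳ)(y_{t+1}−ȳ) = -118.2131
Denominator Σ(y_t−ȳ)² = 209.2822
r_1 = -118.2131 / 209.2822 = -0.565

-0.565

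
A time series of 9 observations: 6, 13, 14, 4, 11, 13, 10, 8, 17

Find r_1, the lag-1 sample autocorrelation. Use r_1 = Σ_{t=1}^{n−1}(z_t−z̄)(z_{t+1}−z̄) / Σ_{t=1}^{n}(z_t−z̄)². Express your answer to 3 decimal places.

-0.319

Mean z̄ = (6 + 13 + 14 + 4 + 11 + 13 + 10 + 8 + 17)/9 = 10.6667
Numerator Σ_{t=1}^{8}(z_t−z̄)(z_{t+1}−z̄) = -43.4444
Denominator Σ(z_t−z̄)² = 136.0000
r_1 = -43.4444 / 136.0000 = -0.319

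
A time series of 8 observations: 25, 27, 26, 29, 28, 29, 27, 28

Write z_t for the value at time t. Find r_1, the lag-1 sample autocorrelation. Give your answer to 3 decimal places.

Mean z̄ = (25 + 27 + 26 + 29 + 28 + 29 + 27 + 28)/8 = 27.3750
Deviations from mean: -2.3750, -0.3750, -1.3750, 1.6250, 0.6250, 1.6250, -0.3750, 0.6250
Numerator Σ_{t=1}^{7}(z_t−z̄)(z_{t+1}−z̄) = 0.3594
Denominator Σ(z_t−z̄)² = 13.8750
r_1 = 0.3594 / 13.8750 = 0.026

0.026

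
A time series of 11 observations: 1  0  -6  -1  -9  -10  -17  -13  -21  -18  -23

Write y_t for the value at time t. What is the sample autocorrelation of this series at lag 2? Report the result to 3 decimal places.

0.509

Mean ȳ = (1 + 0 − 6 − 1 − 9 − 10 − 17 − 13 − 21 − 18 − 23)/11 = -10.6364
Numerator Σ_{t=1}^{9}(y_t−ȳ)(y_{t+2}−ȳ) = 369.7355
Denominator Σ(y_t−ȳ)² = 726.5455
r_2 = 369.7355 / 726.5455 = 0.509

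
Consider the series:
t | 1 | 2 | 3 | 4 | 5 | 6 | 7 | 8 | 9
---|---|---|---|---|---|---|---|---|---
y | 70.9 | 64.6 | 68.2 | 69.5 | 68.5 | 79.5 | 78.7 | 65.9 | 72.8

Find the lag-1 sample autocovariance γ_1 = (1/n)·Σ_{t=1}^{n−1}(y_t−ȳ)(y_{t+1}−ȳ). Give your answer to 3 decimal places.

2.463

Mean ȳ = (70.9 + 64.6 + 68.2 + 69.5 + 68.5 + 79.5 + 78.7 + 65.9 + 72.8)/9 = 70.9556
Σ_{t=1}^{8}(y_t−ȳ)(y_{t+1}−ȳ) = 22.1647
γ_1 = 22.1647 / 9 = 2.463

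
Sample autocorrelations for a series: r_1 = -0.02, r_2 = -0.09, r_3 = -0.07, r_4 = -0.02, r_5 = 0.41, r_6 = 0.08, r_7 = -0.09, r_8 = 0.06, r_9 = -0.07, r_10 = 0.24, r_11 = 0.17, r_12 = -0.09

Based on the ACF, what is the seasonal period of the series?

5

The largest autocorrelation is r_5 = 0.41, with a weaker echo at lag 10 (0.24); the remaining lags stay at or below 0.17.
The dominant spike at lag 5 indicates a seasonal period of 5.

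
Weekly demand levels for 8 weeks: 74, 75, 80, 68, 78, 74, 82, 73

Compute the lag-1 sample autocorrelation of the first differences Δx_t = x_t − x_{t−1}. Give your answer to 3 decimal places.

-0.738

First differences Δx: 1, 5, -12, 10, -4, 8, -9
Mean of differences = -0.1429
Numerator Σ(Δx_t−Δx̄)(Δx_{t+1}−Δx̄) = -318.0204
Denominator Σ(Δx_t−Δx̄)² = 430.8571
r_1(Δx) = -318.0204 / 430.8571 = -0.738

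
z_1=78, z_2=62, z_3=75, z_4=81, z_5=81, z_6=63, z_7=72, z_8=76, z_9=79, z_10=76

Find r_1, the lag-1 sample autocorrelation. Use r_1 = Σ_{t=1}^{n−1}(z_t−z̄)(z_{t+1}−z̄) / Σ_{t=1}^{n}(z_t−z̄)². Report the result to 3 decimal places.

Mean z̄ = (78 + 62 + 75 + 81 + 81 + 63 + 72 + 76 + 79 + 76)/10 = 74.3000
Numerator Σ_{t=1}^{9}(z_t−z̄)(z_{t+1}−z̄) = -42.1900
Denominator Σ(z_t−z̄)² = 416.1000
r_1 = -42.1900 / 416.1000 = -0.101

-0.101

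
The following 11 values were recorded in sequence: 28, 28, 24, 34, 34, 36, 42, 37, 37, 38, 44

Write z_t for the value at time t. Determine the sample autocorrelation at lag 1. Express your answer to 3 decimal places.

Mean z̄ = (28 + 28 + 24 + 34 + 34 + 36 + 42 + 37 + 37 + 38 + 44)/11 = 34.7273
Numerator Σ_{t=1}^{10}(z_t−z̄)(z_{t+1}−z̄) = 193.5620
Denominator Σ(z_t−z̄)² = 368.1818
r_1 = 193.5620 / 368.1818 = 0.526

0.526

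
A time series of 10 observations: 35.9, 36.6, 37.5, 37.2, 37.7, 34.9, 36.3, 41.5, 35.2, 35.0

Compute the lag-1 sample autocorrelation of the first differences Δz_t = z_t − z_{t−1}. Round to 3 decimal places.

First differences Δz: 0.7, 0.9, -0.3, 0.5, -2.8, 1.4, 5.2, -6.3, -0.2
Mean of differences = -0.1000
Numerator Σ(Δz_t−Δz̄)(Δz_{t+1}−Δz̄) = -29.4800
Denominator Σ(Δz_t−Δz̄)² = 78.1200
r_1(Δz) = -29.4800 / 78.1200 = -0.377

-0.377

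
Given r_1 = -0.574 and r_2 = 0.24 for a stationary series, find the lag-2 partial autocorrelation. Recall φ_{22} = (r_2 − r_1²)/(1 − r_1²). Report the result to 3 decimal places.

φ_{22} = (r_2 − r_1²) / (1 − r_1²)
r_1² = (-0.574)² = 0.329476
Numerator = 0.24 − 0.3295 = -0.0895; denominator = 1 − 0.3295 = 0.6705
φ_{22} = -0.0895 / 0.6705 = -0.133

-0.133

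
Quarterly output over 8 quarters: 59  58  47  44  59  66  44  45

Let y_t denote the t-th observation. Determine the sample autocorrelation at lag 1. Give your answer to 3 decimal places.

0.062

Mean ȳ = (59 + 58 + 47 + 44 + 59 + 66 + 44 + 45)/8 = 52.7500
Deviations from mean: 6.2500, 5.2500, -5.7500, -8.7500, 6.2500, 13.2500, -8.7500, -7.7500
Σ(y_t−ȳ)(y_{t+1}−ȳ) = (32.8125) + (-30.1875) + (50.3125) + (-54.6875) + (82.8125) + (-115.9375) + (67.8125) = 32.9375
Denominator Σ(y_t−ȳ)² = 527.5000
r_1 = 32.9375 / 527.5000 = 0.062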